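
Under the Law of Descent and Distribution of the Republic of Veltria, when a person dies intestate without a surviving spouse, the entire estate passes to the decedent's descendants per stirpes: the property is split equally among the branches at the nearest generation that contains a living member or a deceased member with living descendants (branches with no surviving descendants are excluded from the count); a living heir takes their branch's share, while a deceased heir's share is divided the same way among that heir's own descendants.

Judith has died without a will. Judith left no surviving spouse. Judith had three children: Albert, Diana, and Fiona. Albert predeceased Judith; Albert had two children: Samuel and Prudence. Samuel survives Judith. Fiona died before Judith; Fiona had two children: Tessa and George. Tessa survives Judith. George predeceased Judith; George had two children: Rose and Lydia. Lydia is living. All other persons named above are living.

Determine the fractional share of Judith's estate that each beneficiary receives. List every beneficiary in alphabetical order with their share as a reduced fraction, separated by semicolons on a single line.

Diana 1/3; Lydia 1/12; Prudence 1/6; Rose 1/12; Samuel 1/6; Tessa 1/6

There is no surviving spouse, so the entire estate passes to Judith's descendants per stirpes.
The estate is divided into 3 equal shares of 1/3 among Albert, Diana, Fiona.
Albert predeceased; the 1/3 allotted to Albert's branch passes to Albert's issue by representation.
The 1/3 is divided into 2 equal shares of 1/6 among Samuel, Prudence.
Samuel is living and takes 1/6.
Prudence is living and takes 1/6.
Diana is living and takes 1/3.
Fiona predeceased; the 1/3 allotted to Fiona's branch passes to Fiona's issue by representation.
The 1/3 is divided into 2 equal shares of 1/6 among Tessa, George.
Tessa is living and takes 1/6.
George predeceased; the 1/6 allotted to George's branch passes to George's issue by representation.
The 1/6 is divided into 2 equal shares of 1/12 among Rose, Lydia.
Rose is living and takes 1/12.
Lydia is living and takes 1/12.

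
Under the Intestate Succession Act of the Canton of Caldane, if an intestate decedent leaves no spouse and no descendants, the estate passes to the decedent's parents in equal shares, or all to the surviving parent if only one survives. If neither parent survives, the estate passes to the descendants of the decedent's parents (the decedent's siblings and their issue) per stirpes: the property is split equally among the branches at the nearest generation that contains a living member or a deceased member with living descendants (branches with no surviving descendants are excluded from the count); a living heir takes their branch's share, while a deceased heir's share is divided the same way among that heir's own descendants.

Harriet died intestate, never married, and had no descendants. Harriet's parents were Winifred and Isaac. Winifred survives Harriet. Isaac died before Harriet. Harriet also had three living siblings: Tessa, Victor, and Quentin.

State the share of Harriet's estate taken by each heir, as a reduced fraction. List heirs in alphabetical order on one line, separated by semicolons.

Only one parent, Winifred, survives, so Winifred takes the entire estate. The siblings take nothing because a surviving parent has priority.

Winifred 1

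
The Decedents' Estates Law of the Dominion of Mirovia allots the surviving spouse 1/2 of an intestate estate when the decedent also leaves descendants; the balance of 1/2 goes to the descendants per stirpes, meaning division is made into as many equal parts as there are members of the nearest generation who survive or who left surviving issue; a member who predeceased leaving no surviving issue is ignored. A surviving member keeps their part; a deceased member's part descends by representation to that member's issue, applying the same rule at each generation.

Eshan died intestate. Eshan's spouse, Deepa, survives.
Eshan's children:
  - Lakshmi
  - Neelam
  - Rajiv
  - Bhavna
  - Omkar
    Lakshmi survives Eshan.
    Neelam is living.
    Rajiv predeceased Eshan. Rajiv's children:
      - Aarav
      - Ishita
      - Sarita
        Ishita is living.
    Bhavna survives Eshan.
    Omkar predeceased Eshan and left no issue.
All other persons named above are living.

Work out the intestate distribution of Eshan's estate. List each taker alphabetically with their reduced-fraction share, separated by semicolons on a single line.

Aarav 1/24; Bhavna 1/8; Deepa 1/2; Ishita 1/24; Lakshmi 1/8; Neelam 1/8; Sarita 1/24

Deepa, as surviving spouse, takes 1/2.
The remaining 1/2 passes to Eshan's descendants per stirpes.
Omkar left no surviving issue, so that branch lapses and is disregarded.
The 1/2 is divided into 4 equal shares of 1/8 among Lakshmi, Neelam, Rajiv, Bhavna.
Lakshmi is living and takes 1/8.
Neelam is living and takes 1/8.
Rajiv predeceased; the 1/8 allotted to Rajiv's branch passes to Rajiv's issue by representation.
The 1/8 is divided into 3 equal shares of 1/24 among Aarav, Ishita, Sarita.
Aarav is living and takes 1/24.
Ishita is living and takes 1/24.
Sarita is living and takes 1/24.
Bhavna is living and takes 1/8.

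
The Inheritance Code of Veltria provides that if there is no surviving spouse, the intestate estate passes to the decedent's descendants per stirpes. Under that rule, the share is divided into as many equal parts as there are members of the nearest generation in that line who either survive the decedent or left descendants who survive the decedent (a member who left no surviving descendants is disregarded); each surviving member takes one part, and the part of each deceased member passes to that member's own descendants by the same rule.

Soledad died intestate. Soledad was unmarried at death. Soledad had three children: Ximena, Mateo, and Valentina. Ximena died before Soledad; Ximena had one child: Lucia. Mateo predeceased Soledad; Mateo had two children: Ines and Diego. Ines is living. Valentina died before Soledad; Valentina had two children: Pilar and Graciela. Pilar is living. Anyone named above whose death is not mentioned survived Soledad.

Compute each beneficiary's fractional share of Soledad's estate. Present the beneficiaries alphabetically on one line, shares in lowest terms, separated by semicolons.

There is no surviving spouse, so the entire estate passes to Soledad's descendants per stirpes.
The estate is divided into 3 equal shares of 1/3 among Ximena, Mateo, Valentina.
Ximena predeceased; the 1/3 allotted to Ximena's branch passes to Ximena's issue by representation.
Lucia is the sole taker at this level and receives the full 1/3.
Mateo predeceased; the 1/3 allotted to Mateo's branch passes to Mateo's issue by representation.
The 1/3 is divided into 2 equal shares of 1/6 among Ines, Diego.
Ines is living and takes 1/6.
Diego is living and takes 1/6.
Valentina predeceased; the 1/3 allotted to Valentina's branch passes to Valentina's issue by representation.
The 1/3 is divided into 2 equal shares of 1/6 among Pilar, Graciela.
Pilar is living and takes 1/6.
Graciela is living and takes 1/6.

Diego 1/6; Graciela 1/6; Ines 1/6; Lucia 1/3; Pilar 1/6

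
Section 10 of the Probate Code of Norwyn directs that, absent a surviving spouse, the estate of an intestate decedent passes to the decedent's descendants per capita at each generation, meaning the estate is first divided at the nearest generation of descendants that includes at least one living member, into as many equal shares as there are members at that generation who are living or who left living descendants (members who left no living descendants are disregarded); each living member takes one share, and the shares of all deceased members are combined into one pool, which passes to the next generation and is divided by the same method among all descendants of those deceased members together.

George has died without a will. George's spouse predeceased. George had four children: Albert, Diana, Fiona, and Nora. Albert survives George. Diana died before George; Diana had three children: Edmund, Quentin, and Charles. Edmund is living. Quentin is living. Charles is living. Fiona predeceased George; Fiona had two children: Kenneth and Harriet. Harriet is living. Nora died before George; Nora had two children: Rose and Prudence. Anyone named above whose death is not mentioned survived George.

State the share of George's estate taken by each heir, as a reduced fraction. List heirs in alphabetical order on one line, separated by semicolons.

There is no surviving spouse, so the entire estate passes to George's descendants per capita at each generation.
At generation 1 (Albert, Diana, Fiona, Nora) there are 4 shares of (1)/4 = 1/4 each.
Living: Albert — each takes 1/4.
Deceased: Diana, Fiona, and Nora. Their combined 3/4 is pooled and carried to generation 2.
At generation 2 (Edmund, Quentin, Charles, Kenneth, Harriet, Rose, Prudence) there are 7 shares of (3/4)/7 = 3/28 each.
Living: Edmund, Quentin, Charles, Kenneth, Harriet, Rose, and Prudence — each takes 3/28.

Albert 1/4; Charles 3/28; Edmund 3/28; Harriet 3/28; Kenneth 3/28; Prudence 3/28; Quentin 3/28; Rose 3/28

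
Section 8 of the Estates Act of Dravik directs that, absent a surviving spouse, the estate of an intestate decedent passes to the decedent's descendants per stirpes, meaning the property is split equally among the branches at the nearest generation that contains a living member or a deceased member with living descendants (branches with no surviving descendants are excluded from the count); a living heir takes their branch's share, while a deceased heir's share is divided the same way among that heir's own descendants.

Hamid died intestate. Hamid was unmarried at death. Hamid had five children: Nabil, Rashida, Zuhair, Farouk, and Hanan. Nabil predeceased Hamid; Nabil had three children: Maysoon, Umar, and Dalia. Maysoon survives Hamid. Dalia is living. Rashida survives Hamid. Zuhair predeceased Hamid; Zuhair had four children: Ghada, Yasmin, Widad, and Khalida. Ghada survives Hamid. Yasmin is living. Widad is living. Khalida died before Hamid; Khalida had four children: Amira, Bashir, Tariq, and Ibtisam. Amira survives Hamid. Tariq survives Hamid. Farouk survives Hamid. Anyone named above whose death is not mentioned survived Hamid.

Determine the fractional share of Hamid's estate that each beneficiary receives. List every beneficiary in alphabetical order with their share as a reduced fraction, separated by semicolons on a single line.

There is no surviving spouse, so the entire estate passes to Hamid's descendants per stirpes.
The estate is divided into 5 equal shares of 1/5 among Nabil, Rashida, Zuhair, Farouk, Hanan.
Nabil predeceased; the 1/5 allotted to Nabil's branch passes to Nabil's issue by representation.
The 1/5 is divided into 3 equal shares of 1/15 among Maysoon, Umar, Dalia.
Maysoon is living and takes 1/15.
Umar is living and takes 1/15.
Dalia is living and takes 1/15.
Rashida is living and takes 1/5.
Zuhair predeceased; the 1/5 allotted to Zuhair's branch passes to Zuhair's issue by representation.
The 1/5 is divided into 4 equal shares of 1/20 among Ghada, Yasmin, Widad, Khalida.
Ghada is living and takes 1/20.
Yasmin is living and takes 1/20.
Widad is living and takes 1/20.
Khalida predeceased; the 1/20 allotted to Khalida's branch passes to Khalida's issue by representation.
The 1/20 is divided into 4 equal shares of 1/80 among Amira, Bashir, Tariq, Ibtisam.
Amira is living and takes 1/80.
Bashir is living and takes 1/80.
Tariq is living and takes 1/80.
Ibtisam is living and takes 1/80.
Farouk is living and takes 1/5.
Hanan is living and takes 1/5.

Amira 1/80; Bashir 1/80; Dalia 1/15; Farouk 1/5; Ghada 1/20; Hanan 1/5; Ibtisam 1/80; Maysoon 1/15; Rashida 1/5; Tariq 1/80; Umar 1/15; Widad 1/20; Yasmin 1/20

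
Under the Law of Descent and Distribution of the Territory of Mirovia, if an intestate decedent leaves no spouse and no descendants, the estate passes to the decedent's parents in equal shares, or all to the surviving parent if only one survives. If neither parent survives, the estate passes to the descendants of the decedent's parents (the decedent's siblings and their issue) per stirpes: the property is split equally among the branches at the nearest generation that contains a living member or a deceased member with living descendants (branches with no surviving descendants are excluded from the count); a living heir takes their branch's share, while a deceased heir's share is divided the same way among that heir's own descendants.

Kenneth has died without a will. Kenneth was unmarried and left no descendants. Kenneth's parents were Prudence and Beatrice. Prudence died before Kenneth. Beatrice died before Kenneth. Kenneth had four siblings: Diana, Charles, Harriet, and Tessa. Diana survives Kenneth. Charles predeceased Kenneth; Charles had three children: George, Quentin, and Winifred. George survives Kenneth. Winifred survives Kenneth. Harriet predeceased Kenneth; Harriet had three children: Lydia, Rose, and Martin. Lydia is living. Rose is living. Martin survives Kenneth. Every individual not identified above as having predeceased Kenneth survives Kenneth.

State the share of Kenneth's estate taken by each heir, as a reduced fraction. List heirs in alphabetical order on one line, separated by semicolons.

Neither parent survives and there are no descendants, so the estate passes to Kenneth's siblings and their issue per stirpes.
The estate is divided into 4 equal shares of 1/4 among Diana, Charles, Harriet, Tessa.
Diana is living and takes 1/4.
Charles predeceased; the 1/4 allotted to Charles's branch passes to Charles's issue by representation.
The 1/4 is divided into 3 equal shares of 1/12 among George, Quentin, Winifred.
George is living and takes 1/12.
Quentin is living and takes 1/12.
Winifred is living and takes 1/12.
Harriet predeceased; the 1/4 allotted to Harriet's branch passes to Harriet's issue by representation.
The 1/4 is divided into 3 equal shares of 1/12 among Lydia, Rose, Martin.
Lydia is living and takes 1/12.
Rose is living and takes 1/12.
Martin is living and takes 1/12.
Tessa is living and takes 1/4.

Diana 1/4; George 1/12; Lydia 1/12; Martin 1/12; Quentin 1/12; Rose 1/12; Tessa 1/4; Winifred 1/12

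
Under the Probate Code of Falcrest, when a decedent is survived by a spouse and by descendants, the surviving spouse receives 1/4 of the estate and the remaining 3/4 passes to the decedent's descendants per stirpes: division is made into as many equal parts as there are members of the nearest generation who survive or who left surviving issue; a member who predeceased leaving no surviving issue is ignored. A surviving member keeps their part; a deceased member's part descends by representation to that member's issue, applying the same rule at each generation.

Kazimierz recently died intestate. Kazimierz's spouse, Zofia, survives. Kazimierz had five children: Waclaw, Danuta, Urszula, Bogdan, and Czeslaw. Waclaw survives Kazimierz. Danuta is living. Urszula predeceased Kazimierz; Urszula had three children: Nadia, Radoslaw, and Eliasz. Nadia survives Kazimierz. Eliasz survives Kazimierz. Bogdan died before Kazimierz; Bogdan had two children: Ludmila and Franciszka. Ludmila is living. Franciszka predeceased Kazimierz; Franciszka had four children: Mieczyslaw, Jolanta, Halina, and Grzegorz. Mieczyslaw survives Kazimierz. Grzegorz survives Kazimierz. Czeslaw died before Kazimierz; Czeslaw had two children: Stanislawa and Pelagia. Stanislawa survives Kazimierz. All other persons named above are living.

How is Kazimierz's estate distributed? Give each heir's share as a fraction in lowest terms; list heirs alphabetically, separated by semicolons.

Zofia, as surviving spouse, takes 1/4.
The remaining 3/4 passes to Kazimierz's descendants per stirpes.
The 3/4 is divided into 5 equal shares of 3/20 among Waclaw, Danuta, Urszula, Bogdan, Czeslaw.
Waclaw is living and takes 3/20.
Danuta is living and takes 3/20.
Urszula predeceased; the 3/20 allotted to Urszula's branch passes to Urszula's issue by representation.
The 3/20 is divided into 3 equal shares of 1/20 among Nadia, Radoslaw, Eliasz.
Nadia is living and takes 1/20.
Radoslaw is living and takes 1/20.
Eliasz is living and takes 1/20.
Bogdan predeceased; the 3/20 allotted to Bogdan's branch passes to Bogdan's issue by representation.
The 3/20 is divided into 2 equal shares of 3/40 among Ludmila, Franciszka.
Ludmila is living and takes 3/40.
Franciszka predeceased; the 3/40 allotted to Franciszka's branch passes to Franciszka's issue by representation.
The 3/40 is divided into 4 equal shares of 3/160 among Mieczyslaw, Jolanta, Halina, Grzegorz.
Mieczyslaw is living and takes 3/160.
Jolanta is living and takes 3/160.
Halina is living and takes 3/160.
Grzegorz is living and takes 3/160.
Czeslaw predeceased; the 3/20 allotted to Czeslaw's branch passes to Czeslaw's issue by representation.
The 3/20 is divided into 2 equal shares of 3/40 among Stanislawa, Pelagia.
Stanislawa is living and takes 3/40.
Pelagia is living and takes 3/40.

Danuta 3/20; Eliasz 1/20; Grzegorz 3/160; Halina 3/160; Jolanta 3/160; Ludmila 3/40; Mieczyslaw 3/160; Nadia 1/20; Pelagia 3/40; Radoslaw 1/20; Stanislawa 3/40; Waclaw 3/20; Zofia 1/4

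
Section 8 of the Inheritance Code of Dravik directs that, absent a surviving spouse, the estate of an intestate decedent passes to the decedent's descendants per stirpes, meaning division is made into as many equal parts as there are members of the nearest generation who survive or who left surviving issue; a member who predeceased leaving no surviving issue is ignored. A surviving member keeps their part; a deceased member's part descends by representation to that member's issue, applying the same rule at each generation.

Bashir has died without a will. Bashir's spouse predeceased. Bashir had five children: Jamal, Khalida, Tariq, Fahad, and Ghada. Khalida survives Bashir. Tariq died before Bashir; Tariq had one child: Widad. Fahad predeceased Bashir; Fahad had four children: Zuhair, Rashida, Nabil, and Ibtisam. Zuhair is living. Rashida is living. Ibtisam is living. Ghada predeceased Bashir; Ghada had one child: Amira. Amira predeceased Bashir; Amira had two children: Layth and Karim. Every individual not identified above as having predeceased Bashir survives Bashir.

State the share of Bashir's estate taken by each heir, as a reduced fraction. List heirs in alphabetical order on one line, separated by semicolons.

Ibtisam 1/20; Jamal 1/5; Karim 1/10; Khalida 1/5; Layth 1/10; Nabil 1/20; Rashida 1/20; Widad 1/5; Zuhair 1/20

There is no surviving spouse, so the entire estate passes to Bashir's descendants per stirpes.
The estate is divided into 5 equal shares of 1/5 among Jamal, Khalida, Tariq, Fahad, Ghada.
Jamal is living and takes 1/5.
Khalida is living and takes 1/5.
Tariq predeceased; the 1/5 allotted to Tariq's branch passes to Tariq's issue by representation.
Widad is the sole taker at this level and receives the full 1/5.
Fahad predeceased; the 1/5 allotted to Fahad's branch passes to Fahad's issue by representation.
The 1/5 is divided into 4 equal shares of 1/20 among Zuhair, Rashida, Nabil, Ibtisam.
Zuhair is living and takes 1/20.
Rashida is living and takes 1/20.
Nabil is living and takes 1/20.
Ibtisam is living and takes 1/20.
Ghada predeceased; the 1/5 allotted to Ghada's branch passes to Ghada's issue by representation.
Amira's line is the sole branch at this level, so the full 1/5 passes to Amira's issue by representation.
The 1/5 is divided into 2 equal shares of 1/10 among Layth, Karim.
Layth is living and takes 1/10.
Karim is living and takes 1/10.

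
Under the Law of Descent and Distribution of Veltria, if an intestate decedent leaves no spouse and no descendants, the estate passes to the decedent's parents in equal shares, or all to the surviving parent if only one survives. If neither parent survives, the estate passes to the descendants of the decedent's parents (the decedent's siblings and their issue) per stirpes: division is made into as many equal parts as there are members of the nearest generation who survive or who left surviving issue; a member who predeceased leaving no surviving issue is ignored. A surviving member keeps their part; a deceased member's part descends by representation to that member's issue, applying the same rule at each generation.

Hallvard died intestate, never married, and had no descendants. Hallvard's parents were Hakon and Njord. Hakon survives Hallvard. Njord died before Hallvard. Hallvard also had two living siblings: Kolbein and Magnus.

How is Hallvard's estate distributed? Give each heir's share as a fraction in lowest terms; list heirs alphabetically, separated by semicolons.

Only one parent, Hakon, survives, so Hakon takes the entire estate. The siblings take nothing because a surviving parent has priority.

Hakon 1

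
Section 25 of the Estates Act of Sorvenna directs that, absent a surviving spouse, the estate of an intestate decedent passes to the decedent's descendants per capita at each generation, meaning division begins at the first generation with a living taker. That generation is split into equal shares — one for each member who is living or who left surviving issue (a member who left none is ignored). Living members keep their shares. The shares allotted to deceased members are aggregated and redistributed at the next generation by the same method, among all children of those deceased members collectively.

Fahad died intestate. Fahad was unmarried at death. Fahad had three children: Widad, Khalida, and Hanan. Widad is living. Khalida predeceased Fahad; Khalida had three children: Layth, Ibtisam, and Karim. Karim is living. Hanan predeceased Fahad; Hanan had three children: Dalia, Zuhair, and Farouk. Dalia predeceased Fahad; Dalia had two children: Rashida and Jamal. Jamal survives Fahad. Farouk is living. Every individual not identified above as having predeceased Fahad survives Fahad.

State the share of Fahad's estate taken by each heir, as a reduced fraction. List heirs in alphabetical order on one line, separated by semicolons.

Farouk 1/9; Ibtisam 1/9; Jamal 1/18; Karim 1/9; Layth 1/9; Rashida 1/18; Widad 1/3; Zuhair 1/9

There is no surviving spouse, so the entire estate passes to Fahad's descendants per capita at each generation.
At generation 1 (Widad, Khalida, Hanan) there are 3 shares of (1)/3 = 1/3 each.
Living: Widad — each takes 1/3.
Deceased: Khalida and Hanan. Their combined 2/3 is pooled and carried to generation 2.
At generation 2 (Layth, Ibtisam, Karim, Dalia, Zuhair, Farouk) there are 6 shares of (2/3)/6 = 1/9 each.
Living: Layth, Ibtisam, Karim, Zuhair, and Farouk — each takes 1/9.
Deceased: Dalia. That 1/9 share is carried to generation 3.
At generation 3 (Rashida, Jamal) there are 2 shares of (1/9)/2 = 1/18 each.
Living: Rashida and Jamal — each takes 1/18.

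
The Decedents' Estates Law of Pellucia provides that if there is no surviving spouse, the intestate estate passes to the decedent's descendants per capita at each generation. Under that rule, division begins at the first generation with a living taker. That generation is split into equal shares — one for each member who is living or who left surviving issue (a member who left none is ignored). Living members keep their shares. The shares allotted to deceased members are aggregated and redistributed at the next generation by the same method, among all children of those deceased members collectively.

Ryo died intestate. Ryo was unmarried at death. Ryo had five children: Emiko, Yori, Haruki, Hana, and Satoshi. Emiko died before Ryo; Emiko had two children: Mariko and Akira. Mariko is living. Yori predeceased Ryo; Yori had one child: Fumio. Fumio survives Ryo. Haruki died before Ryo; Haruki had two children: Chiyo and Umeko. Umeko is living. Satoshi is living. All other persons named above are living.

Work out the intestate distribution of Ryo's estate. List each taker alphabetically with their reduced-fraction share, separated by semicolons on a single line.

There is no surviving spouse, so the entire estate passes to Ryo's descendants per capita at each generation.
At generation 1 (Emiko, Yori, Haruki, Hana, Satoshi) there are 5 shares of (1)/5 = 1/5 each.
Living: Hana and Satoshi — each takes 1/5.
Deceased: Emiko, Yori, and Haruki. Their combined 3/5 is pooled and carried to generation 2.
At generation 2 (Mariko, Akira, Fumio, Chiyo, Umeko) there are 5 shares of (3/5)/5 = 3/25 each.
Living: Mariko, Akira, Fumio, Chiyo, and Umeko — each takes 3/25.

Akira 3/25; Chiyo 3/25; Fumio 3/25; Hana 1/5; Mariko 3/25; Satoshi 1/5; Umeko 3/25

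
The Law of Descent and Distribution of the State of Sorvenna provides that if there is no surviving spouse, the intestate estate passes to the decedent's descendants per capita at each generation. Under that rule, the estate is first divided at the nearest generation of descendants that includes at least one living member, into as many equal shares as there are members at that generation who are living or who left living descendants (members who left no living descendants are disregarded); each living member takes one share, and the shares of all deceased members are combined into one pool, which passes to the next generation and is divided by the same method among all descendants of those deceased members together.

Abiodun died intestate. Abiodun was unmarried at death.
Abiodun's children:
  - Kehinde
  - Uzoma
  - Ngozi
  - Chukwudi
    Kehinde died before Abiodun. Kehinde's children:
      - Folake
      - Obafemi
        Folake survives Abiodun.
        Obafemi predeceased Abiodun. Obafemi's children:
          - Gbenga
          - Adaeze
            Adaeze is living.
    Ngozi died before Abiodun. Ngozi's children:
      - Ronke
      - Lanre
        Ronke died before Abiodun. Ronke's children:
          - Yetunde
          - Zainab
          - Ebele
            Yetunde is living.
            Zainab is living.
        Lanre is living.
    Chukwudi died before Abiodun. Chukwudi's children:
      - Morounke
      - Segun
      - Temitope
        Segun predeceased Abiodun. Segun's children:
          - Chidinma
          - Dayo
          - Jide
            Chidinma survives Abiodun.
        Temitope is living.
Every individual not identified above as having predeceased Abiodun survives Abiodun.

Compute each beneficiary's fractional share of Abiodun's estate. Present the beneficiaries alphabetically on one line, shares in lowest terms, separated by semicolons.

There is no surviving spouse, so the entire estate passes to Abiodun's descendants per capita at each generation.
At generation 1 (Kehinde, Uzoma, Ngozi, Chukwudi) there are 4 shares of (1)/4 = 1/4 each.
Living: Uzoma — each takes 1/4.
Deceased: Kehinde, Ngozi, and Chukwudi. Their combined 3/4 is pooled and carried to generation 2.
At generation 2 (Folake, Obafemi, Ronke, Lanre, Morounke, Segun, Temitope) there are 7 shares of (3/4)/7 = 3/28 each.
Living: Folake, Lanre, Morounke, and Temitope — each takes 3/28.
Deceased: Obafemi, Ronke, and Segun. Their combined 9/28 is pooled and carried to generation 3.
At generation 3 (Gbenga, Adaeze, Yetunde, Zainab, Ebele, Chidinma, Dayo, Jide) there are 8 shares of (9/28)/8 = 9/224 each.
Living: Gbenga, Adaeze, Yetunde, Zainab, Ebele, Chidinma, Dayo, and Jide — each takes 9/224.

Adaeze 9/224; Chidinma 9/224; Dayo 9/224; Ebele 9/224; Folake 3/28; Gbenga 9/224; Jide 9/224; Lanre 3/28; Morounke 3/28; Temitope 3/28; Uzoma 1/4; Yetunde 9/224; Zainab 9/224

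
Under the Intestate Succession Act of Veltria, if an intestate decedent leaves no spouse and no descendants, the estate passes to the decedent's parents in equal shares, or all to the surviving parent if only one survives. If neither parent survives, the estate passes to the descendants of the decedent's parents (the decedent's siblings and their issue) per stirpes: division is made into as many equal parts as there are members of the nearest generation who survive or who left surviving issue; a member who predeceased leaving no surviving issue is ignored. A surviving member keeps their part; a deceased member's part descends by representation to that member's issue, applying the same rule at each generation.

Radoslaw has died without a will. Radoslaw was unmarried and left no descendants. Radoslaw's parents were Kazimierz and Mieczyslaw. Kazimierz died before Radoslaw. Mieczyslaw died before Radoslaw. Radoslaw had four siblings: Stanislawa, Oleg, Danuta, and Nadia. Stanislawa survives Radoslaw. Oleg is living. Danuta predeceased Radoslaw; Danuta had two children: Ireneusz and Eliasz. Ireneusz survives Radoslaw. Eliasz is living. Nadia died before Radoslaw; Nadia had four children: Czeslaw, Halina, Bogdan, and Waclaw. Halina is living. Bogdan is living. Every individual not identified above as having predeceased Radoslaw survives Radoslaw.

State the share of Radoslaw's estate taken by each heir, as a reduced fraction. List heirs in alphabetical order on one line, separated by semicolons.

Neither parent survives and there are no descendants, so the estate passes to Radoslaw's siblings and their issue per stirpes.
The estate is divided into 4 equal shares of 1/4 among Stanislawa, Oleg, Danuta, Nadia.
Stanislawa is living and takes 1/4.
Oleg is living and takes 1/4.
Danuta predeceased; the 1/4 allotted to Danuta's branch passes to Danuta's issue by representation.
The 1/4 is divided into 2 equal shares of 1/8 among Ireneusz, Eliasz.
Ireneusz is living and takes 1/8.
Eliasz is living and takes 1/8.
Nadia predeceased; the 1/4 allotted to Nadia's branch passes to Nadia's issue by representation.
The 1/4 is divided into 4 equal shares of 1/16 among Czeslaw, Halina, Bogdan, Waclaw.
Czeslaw is living and takes 1/16.
Halina is living and takes 1/16.
Bogdan is living and takes 1/16.
Waclaw is living and takes 1/16.

Bogdan 1/16; Czeslaw 1/16; Eliasz 1/8; Halina 1/16; Ireneusz 1/8; Oleg 1/4; Stanislawa 1/4; Waclaw 1/16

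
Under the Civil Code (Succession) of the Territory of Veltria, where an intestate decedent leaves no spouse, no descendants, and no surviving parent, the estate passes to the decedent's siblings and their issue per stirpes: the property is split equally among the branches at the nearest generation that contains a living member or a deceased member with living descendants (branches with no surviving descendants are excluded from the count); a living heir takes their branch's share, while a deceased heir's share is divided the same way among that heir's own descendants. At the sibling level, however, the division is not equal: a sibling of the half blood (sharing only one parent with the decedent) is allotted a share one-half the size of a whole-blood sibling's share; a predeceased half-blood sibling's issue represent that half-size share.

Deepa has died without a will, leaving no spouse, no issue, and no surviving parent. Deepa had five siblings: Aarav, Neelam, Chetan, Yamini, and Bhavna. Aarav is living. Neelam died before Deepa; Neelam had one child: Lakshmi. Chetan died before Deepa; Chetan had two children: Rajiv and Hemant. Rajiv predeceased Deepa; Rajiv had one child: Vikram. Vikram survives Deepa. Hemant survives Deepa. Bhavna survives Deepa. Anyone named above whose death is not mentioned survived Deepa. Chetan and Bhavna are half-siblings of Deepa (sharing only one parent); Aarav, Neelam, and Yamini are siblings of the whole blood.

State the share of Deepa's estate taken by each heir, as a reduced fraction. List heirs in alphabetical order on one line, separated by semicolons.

Aarav 1/4; Bhavna 1/8; Hemant 1/16; Lakshmi 1/4; Vikram 1/16; Yamini 1/4

No spouse, descendants, or parent survives, so the estate passes to Deepa's siblings per stirpes.
Half-blood siblings count for one-half the weight of whole-blood siblings at the initial division.
Dividing 1 in proportion to weights (total weight 4): Aarav (weight 1) → 1/4; Neelam (weight 1) → 1/4; Chetan (weight 1/2) → 1/8; Yamini (weight 1) → 1/4; Bhavna (weight 1/2) → 1/8.
Aarav is living and takes 1/4.
Neelam predeceased; the 1/4 allotted to Neelam's branch passes to Neelam's issue by representation.
Lakshmi is the sole taker at this level and receives the full 1/4.
Chetan predeceased; the 1/8 allotted to Chetan's branch passes to Chetan's issue by representation.
The 1/8 is divided into 2 equal shares of 1/16 among Rajiv, Hemant.
Rajiv predeceased; the 1/16 allotted to Rajiv's branch passes to Rajiv's issue by representation.
Vikram is the sole taker at this level and receives the full 1/16.
Hemant is living and takes 1/16.
Yamini is living and takes 1/4.
Bhavna is living and takes 1/8.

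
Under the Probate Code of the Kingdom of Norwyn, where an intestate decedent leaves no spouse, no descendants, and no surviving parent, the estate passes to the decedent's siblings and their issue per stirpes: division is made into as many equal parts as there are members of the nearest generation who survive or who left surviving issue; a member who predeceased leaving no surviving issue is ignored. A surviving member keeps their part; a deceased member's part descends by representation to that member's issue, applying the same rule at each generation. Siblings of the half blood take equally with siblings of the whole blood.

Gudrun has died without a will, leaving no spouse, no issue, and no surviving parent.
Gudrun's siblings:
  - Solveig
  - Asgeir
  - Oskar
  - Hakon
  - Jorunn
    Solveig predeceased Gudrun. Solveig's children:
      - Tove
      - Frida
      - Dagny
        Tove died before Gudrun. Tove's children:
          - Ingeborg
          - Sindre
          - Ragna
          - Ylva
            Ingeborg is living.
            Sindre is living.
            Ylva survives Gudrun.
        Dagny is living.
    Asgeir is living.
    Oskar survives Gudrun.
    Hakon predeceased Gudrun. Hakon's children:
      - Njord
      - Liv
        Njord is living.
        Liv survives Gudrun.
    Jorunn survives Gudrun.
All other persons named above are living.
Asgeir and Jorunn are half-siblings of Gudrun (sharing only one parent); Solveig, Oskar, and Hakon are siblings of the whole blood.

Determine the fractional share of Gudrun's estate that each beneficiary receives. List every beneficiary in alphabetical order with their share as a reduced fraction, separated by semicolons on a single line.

No spouse, descendants, or parent survives, so the estate passes to Gudrun's siblings per stirpes.
Half-blood and whole-blood siblings take equally under the stated rule.
The estate is divided into 5 equal shares of 1/5 among Solveig, Asgeir, Oskar, Hakon, Jorunn.
Solveig predeceased; the 1/5 allotted to Solveig's branch passes to Solveig's issue by representation.
The 1/5 is divided into 3 equal shares of 1/15 among Tove, Frida, Dagny.
Tove predeceased; the 1/15 allotted to Tove's branch passes to Tove's issue by representation.
The 1/15 is divided into 4 equal shares of 1/60 among Ingeborg, Sindre, Ragna, Ylva.
Ingeborg is living and takes 1/60.
Sindre is living and takes 1/60.
Ragna is living and takes 1/60.
Ylva is living and takes 1/60.
Frida is living and takes 1/15.
Dagny is living and takes 1/15.
Asgeir is living and takes 1/5.
Oskar is living and takes 1/5.
Hakon predeceased; the 1/5 allotted to Hakon's branch passes to Hakon's issue by representation.
The 1/5 is divided into 2 equal shares of 1/10 among Njord, Liv.
Njord is living and takes 1/10.
Liv is living and takes 1/10.
Jorunn is living and takes 1/5.

Asgeir 1/5; Dagny 1/15; Frida 1/15; Ingeborg 1/60; Jorunn 1/5; Liv 1/10; Njord 1/10; Oskar 1/5; Ragna 1/60; Sindre 1/60; Ylva 1/60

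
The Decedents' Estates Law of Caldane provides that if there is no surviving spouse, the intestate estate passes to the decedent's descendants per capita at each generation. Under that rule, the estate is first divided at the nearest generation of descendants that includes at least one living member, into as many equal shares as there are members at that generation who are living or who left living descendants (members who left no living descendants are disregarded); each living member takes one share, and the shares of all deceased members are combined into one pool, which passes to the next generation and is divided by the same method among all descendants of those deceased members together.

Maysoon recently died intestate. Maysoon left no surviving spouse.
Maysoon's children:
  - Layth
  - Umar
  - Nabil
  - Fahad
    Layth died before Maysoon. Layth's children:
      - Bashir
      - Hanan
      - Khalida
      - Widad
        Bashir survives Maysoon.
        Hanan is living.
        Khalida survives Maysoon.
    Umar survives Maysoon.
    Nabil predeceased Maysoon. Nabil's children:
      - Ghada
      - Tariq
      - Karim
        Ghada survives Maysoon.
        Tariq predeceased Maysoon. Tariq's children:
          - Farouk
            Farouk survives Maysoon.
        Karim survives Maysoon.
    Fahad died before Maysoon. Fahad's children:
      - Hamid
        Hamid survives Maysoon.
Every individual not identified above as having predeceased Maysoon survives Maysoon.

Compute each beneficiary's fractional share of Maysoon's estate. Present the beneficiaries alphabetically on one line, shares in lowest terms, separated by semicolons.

There is no surviving spouse, so the entire estate passes to Maysoon's descendants per capita at each generation.
At generation 1 (Layth, Umar, Nabil, Fahad) there are 4 shares of (1)/4 = 1/4 each.
Living: Umar — each takes 1/4.
Deceased: Layth, Nabil, and Fahad. Their combined 3/4 is pooled and carried to generation 2.
At generation 2 (Bashir, Hanan, Khalida, Widad, Ghada, Tariq, Karim, Hamid) there are 8 shares of (3/4)/8 = 3/32 each.
Living: Bashir, Hanan, Khalida, Widad, Ghada, Karim, and Hamid — each takes 3/32.
Deceased: Tariq. That 3/32 share is carried to generation 3.
At generation 3 (Farouk) there are 1 shares of (3/32)/1 = 3/32 each.
Living: Farouk — each takes 3/32.

Bashir 3/32; Farouk 3/32; Ghada 3/32; Hamid 3/32; Hanan 3/32; Karim 3/32; Khalida 3/32; Umar 1/4; Widad 3/32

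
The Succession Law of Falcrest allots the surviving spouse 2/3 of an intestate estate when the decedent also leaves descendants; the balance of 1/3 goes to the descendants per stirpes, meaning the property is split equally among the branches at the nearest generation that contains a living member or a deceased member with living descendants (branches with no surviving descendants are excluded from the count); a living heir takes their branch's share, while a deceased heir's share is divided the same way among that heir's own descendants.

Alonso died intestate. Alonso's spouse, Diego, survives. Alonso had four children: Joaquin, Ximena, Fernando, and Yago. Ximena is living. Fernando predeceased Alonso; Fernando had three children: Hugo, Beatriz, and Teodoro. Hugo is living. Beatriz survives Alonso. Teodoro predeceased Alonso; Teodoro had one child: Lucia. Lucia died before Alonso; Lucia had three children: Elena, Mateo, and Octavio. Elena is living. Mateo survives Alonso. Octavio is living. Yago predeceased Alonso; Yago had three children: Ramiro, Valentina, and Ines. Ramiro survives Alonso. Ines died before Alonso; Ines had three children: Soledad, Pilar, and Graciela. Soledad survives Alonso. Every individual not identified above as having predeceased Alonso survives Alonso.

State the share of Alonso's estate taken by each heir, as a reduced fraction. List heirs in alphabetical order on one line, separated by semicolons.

Beatriz 1/36; Diego 2/3; Elena 1/108; Graciela 1/108; Hugo 1/36; Joaquin 1/12; Mateo 1/108; Octavio 1/108; Pilar 1/108; Ramiro 1/36; Soledad 1/108; Valentina 1/36; Ximena 1/12

Diego, as surviving spouse, takes 2/3.
The remaining 1/3 passes to Alonso's descendants per stirpes.
The 1/3 is divided into 4 equal shares of 1/12 among Joaquin, Ximena, Fernando, Yago.
Joaquin is living and takes 1/12.
Ximena is living and takes 1/12.
Fernando predeceased; the 1/12 allotted to Fernando's branch passes to Fernando's issue by representation.
The 1/12 is divided into 3 equal shares of 1/36 among Hugo, Beatriz, Teodoro.
Hugo is living and takes 1/36.
Beatriz is living and takes 1/36.
Teodoro predeceased; the 1/36 allotted to Teodoro's branch passes to Teodoro's issue by representation.
Lucia's line is the sole branch at this level, so the full 1/36 passes to Lucia's issue by representation.
The 1/36 is divided into 3 equal shares of 1/108 among Elena, Mateo, Octavio.
Elena is living and takes 1/108.
Mateo is living and takes 1/108.
Octavio is living and takes 1/108.
Yago predeceased; the 1/12 allotted to Yago's branch passes to Yago's issue by representation.
The 1/12 is divided into 3 equal shares of 1/36 among Ramiro, Valentina, Ines.
Ramiro is living and takes 1/36.
Valentina is living and takes 1/36.
Ines predeceased; the 1/36 allotted to Ines's branch passes to Ines's issue by representation.
The 1/36 is divided into 3 equal shares of 1/108 among Soledad, Pilar, Graciela.
Soledad is living and takes 1/108.
Pilar is living and takes 1/108.
Graciela is living and takes 1/108.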